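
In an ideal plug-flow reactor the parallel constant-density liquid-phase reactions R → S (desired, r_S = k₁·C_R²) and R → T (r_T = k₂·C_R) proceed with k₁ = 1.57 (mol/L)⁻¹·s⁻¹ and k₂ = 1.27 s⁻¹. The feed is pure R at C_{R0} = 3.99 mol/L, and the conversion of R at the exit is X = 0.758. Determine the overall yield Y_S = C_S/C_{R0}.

C_R = C_{R0}(1−X) = 0.9656 mol/L.
Along a PFR/batch, dC_T/dC_R = −r_T/(r_S+r_T) = −k₂/(k₂+k₁·C_R).
Integrating from C_{R0} to C_R: C_T = (1.27/1.57)·ln[(1.27+1.57·3.99)/(1.27+1.57·0.966)] = 0.8089·ln(7.534/2.786) = 0.8048 mol/L.
Then C_S = (C_{R0}−C_R) − C_T = 3.024 − 0.8048 = 2.220 mol/L.
Y_S = C_S/C_{R0} = 2.220/3.99 = 0.556.

0.556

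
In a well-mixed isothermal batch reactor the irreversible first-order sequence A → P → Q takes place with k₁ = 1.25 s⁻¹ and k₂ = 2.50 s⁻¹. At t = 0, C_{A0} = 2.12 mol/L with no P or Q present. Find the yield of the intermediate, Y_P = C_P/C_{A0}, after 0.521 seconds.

0.250

The intermediate concentration in a first-order A→B→C sequence is C_P = k₁C_{A0}(e^(−k₁t) − e^(−k₂t))/(k₂−k₁).
e^(−k₁t) = e^(−1.25×0.521) = e^(−0.6512) = 0.5214; e^(−k₂t) = e^(−1.302) = 0.2719.
C_P = 1.25×2.12/(2.50−1.25) × (0.5214−0.2719) = 2.120×0.2495 = 0.5290 mol/L.
Y_P = C_P/C_{A0} = 0.5290/2.12 = 0.250.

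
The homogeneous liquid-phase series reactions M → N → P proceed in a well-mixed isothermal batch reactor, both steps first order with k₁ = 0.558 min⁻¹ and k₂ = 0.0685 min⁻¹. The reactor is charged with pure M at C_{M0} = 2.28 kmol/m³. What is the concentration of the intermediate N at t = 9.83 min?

For first-order series with pure M initially, C_N(t) = k₁C_{M0}/(k₂−k₁)·(e^(−k₁t) − e^(−k₂t)).
e^(−k₁t) = e^(−0.558×9.83) = e^(−5.485) = 0.004148; e^(−k₂t) = e^(−0.6734) = 0.5100.
C_N = 0.558×2.28/(0.0685−0.558) × (0.004148−0.5100) = (-2.599)×(-0.5058) = 1.315 kmol/m³.

1.31 kmol/m³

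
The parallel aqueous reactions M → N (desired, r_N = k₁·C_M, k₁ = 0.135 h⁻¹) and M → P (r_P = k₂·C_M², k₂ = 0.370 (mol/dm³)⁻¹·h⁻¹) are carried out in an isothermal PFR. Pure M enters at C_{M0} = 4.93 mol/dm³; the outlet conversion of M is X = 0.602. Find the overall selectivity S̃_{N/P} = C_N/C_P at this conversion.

0.112

C_M = C_{M0}(1−X) = 1.962 mol/dm³.
Along a PFR/batch, dC_N/dC_M = −r_N/(r_N+r_P) = −k₁/(k₁+k₂·C_M).
Integrating from C_{M0} to C_M: C_N = (0.135/0.370)·ln[(0.135+0.370·4.93)/(0.135+0.370·1.96)] = 0.3649·ln(1.959/0.8610) = 0.3000 mol/dm³.
C_P = (C_{M0}−C_M)−C_N = 2.668 mol/dm³; S̃_{N/P} = 0.3000/2.668 = 0.112.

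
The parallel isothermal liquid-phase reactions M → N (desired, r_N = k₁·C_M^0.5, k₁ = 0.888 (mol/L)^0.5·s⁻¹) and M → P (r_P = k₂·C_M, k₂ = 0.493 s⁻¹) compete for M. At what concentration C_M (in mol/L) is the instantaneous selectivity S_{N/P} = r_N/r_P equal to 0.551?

10.7 mol/L

S_{N/P} = (k₁/k₂)·C_M^-0.5 ⇒ C_M = (S·k₂/k₁)^(-2).
= (0.551×0.493/0.888)^(-2) = (0.3059)^(-2) = 10.7 mol/L.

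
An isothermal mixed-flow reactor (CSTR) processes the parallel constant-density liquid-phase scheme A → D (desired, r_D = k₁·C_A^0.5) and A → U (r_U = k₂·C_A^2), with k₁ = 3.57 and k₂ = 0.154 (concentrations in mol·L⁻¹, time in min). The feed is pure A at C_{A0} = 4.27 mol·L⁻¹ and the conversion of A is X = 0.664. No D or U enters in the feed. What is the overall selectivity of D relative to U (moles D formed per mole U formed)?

Exit C_A = C_{A0}(1−X) = 4.27×0.336 = 1.435 mol·L⁻¹.
Rates in a CSTR are evaluated at the outlet concentration: r_D = 3.57×1.435^0.5 = 4.276, r_U = 0.154×1.435^2 = 0.3170.
Overall selectivity = C_D/C_U = r_Dτ/(r_Uτ) = r_D/r_U = 13.5.

13.5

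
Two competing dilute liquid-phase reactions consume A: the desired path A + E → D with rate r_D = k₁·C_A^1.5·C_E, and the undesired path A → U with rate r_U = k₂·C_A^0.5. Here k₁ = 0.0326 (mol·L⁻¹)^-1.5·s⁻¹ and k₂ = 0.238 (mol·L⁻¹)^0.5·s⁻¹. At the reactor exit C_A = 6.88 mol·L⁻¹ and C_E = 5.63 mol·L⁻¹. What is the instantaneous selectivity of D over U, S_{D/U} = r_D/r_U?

5.31

S_{D/U} = r_D/r_U = (k₁·C_A^1.5·C_E)/(k₂·C_A^0.5) = (k₁/k₂)·C_A·C_E.
= (0.0326×6.880^1.5×5.630) / (0.238×6.880^0.5) = 3.312/0.6243 = 5.31.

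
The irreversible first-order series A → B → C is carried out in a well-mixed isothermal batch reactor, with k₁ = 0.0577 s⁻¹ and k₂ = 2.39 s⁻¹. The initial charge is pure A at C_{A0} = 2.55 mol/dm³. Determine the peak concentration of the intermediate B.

0.0561 mol/dm³

Evaluating C_B at t_opt = ln(k₂/k₁)/(k₂−k₁) gives C_{B,max}/C_{A0} = (k₁/k₂)^[k₂/(k₂−k₁)].
= (0.0577/2.39)^(2.39/(2.39−0.0577)) = (0.02414)^(1.025) = 0.02202.
C_{B,max} = 0.02202×2.55 = 0.0561 mol/dm³.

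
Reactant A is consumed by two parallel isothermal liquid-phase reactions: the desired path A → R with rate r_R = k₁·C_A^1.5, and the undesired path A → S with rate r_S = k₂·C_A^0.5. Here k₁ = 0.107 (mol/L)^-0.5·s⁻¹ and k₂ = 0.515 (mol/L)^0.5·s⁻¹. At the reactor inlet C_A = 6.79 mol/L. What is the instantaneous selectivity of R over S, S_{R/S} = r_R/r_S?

S_{R/S} = r_R/r_S = (k₁·C_A^1.5)/(k₂·C_A^0.5) = (k₁/k₂)·C_A.
= (0.107×6.790^1.5) / (0.515×6.790^0.5) = 1.893/1.342 = 1.41.

1.41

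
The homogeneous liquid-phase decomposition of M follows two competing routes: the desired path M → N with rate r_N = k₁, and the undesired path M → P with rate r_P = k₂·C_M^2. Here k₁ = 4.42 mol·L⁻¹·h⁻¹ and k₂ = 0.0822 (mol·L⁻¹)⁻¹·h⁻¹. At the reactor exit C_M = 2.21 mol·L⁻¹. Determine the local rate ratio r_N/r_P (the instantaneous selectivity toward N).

11.0

S_{N/P} = r_N/r_P = (k₁)/(k₂·C_M^2) = (k₁/k₂)·C_M^-2.
= (4.42) / (0.0822×2.210^2) = 4.420/0.4015 = 11.0.
The undesired path is higher order in M, so low C_M (CSTR or dilute feed) favours N.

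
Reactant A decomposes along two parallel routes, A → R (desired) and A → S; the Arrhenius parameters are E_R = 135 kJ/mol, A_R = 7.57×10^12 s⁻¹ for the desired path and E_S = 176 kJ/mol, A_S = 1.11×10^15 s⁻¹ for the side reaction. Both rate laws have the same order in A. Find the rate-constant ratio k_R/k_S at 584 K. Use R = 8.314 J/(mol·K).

k_R/k_S = (A_R/A_S)·exp[−(E_R−E_S)/(RT)] = (A_R/A_S)·exp[(E_S−E_R)/(RT)].
(E_S−E_R)/(RT) = (176−135)×10³/(8.314×584) = 41000/4855 = 8.444.
k_R/k_S = (7.57×10^12/1.11×10^15)·exp(8.444) = 0.006820 × 4648 = 31.7.
Since E_R < E_S, lowering the temperature improves selectivity toward R.

31.7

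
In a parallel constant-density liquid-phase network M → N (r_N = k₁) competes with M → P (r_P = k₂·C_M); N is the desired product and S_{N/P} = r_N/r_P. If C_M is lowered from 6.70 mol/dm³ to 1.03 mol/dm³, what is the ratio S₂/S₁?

S_{N/P} = (k₁/k₂)·C_M⁻¹, so S₂/S₁ = (C_{M,2}/C_{M,1})⁻¹.
= 6.70/1.03 = 6.50.
Selectivity toward N rises as C_M falls — low-concentration operation is favoured.

6.50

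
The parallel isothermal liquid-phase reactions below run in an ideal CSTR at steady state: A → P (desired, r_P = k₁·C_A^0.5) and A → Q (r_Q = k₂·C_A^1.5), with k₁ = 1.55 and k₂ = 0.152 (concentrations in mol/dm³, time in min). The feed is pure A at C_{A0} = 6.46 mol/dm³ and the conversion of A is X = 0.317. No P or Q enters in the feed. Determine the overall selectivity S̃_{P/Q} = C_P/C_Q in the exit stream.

Exit C_A = C_{A0}(1−X) = 6.46×0.683 = 4.412 mol/dm³.
Rates in a CSTR are evaluated at the outlet concentration: r_P = 1.55×4.412^0.5 = 3.256, r_Q = 0.152×4.412^1.5 = 1.409.
Overall selectivity = C_P/C_Q = r_Pτ/(r_Qτ) = r_P/r_Q = 2.31.

2.31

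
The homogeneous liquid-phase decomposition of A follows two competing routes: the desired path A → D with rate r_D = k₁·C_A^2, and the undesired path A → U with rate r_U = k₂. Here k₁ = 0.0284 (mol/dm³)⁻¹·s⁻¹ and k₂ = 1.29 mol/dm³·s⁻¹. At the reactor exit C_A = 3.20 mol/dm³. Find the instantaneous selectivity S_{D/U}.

0.225

S_{D/U} = r_D/r_U = (k₁·C_A^2)/(k₂) = (k₁/k₂)·C_A^2.
= (0.0284×3.200^2) / (1.29) = 0.2908/1.290 = 0.225.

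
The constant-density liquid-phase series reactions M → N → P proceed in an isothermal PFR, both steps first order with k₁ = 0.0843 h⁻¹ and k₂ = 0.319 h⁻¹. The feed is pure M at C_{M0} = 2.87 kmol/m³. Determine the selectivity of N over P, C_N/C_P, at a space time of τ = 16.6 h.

For first-order series with pure M initially, C_N(τ) = k₁C_{M0}/(k₂−k₁)·(e^(−k₁τ) − e^(−k₂τ)).
e^(−k₁τ) = e^(−0.0843×16.6) = e^(−1.399) = 0.2467; e^(−k₂τ) = e^(−5.295) = 0.005015.
C_N = 0.0843×2.87/(0.319−0.0843) × (0.2467−0.005015) = 1.031×0.2417 = 0.2492 kmol/m³.
C_M = C_{M0}e^(−k₁τ) = 0.7082 kmol/m³, so C_P = C_{M0}−C_M−C_N = 1.913 kmol/m³; C_N/C_P = 0.130.

0.130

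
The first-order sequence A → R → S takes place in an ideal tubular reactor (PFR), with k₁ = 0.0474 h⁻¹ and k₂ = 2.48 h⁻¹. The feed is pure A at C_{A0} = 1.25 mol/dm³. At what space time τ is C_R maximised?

1.63 h

Setting dC_R/dτ = 0 gives τ_opt = ln(k₂/k₁)/(k₂−k₁).
= ln(2.48/0.0474)/(2.48−0.0474) = ln(52.32)/2.433 = 3.957/2.433 = 1.63 h.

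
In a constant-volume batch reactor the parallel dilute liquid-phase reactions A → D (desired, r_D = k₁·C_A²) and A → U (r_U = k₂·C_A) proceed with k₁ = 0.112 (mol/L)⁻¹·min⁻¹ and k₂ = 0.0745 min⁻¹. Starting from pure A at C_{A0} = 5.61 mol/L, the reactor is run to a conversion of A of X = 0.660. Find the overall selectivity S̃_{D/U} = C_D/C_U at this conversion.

5.24

C_A = C_{A0}(1−X) = 1.907 mol/L.
Along a PFR/batch, dC_U/dC_A = −r_U/(r_D+r_U) = −k₂/(k₂+k₁·C_A).
Integrating from C_{A0} to C_A: C_U = (0.0745/0.112)·ln[(0.0745+0.112·5.61)/(0.0745+0.112·1.91)] = 0.6652·ln(0.7028/0.2881) = 0.5931 mol/L.
Then C_D = (C_{A0}−C_A) − C_U = 3.703 − 0.5931 = 3.109 mol/L.
S̃_{D/U} = C_D/C_U = 3.109/0.5931 = 5.24.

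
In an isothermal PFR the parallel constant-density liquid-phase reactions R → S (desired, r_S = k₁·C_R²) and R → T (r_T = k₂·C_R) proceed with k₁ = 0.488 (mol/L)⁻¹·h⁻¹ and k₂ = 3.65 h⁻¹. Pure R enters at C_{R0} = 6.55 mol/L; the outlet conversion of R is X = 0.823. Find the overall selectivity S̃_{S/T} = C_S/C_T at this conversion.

C_R = C_{R0}(1−X) = 1.159 mol/L.
Along a PFR/batch, dC_T/dC_R = −r_T/(r_S+r_T) = −k₂/(k₂+k₁·C_R).
Integrating from C_{R0} to C_R: C_T = (3.65/0.488)·ln[(3.65+0.488·6.55)/(3.65+0.488·1.16)] = 7.480·ln(6.846/4.216) = 3.627 mol/L.
Then C_S = (C_{R0}−C_R) − C_T = 5.391 − 3.627 = 1.764 mol/L.
S̃_{S/T} = C_S/C_T = 1.764/3.627 = 0.486.

0.486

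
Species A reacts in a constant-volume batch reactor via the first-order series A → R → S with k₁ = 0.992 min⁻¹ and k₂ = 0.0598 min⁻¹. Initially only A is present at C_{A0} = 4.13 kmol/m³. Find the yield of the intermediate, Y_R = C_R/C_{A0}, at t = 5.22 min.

The intermediate concentration in a first-order A→B→C sequence is C_R = k₁C_{A0}(e^(−k₁t) − e^(−k₂t))/(k₂−k₁).
e^(−k₁t) = e^(−0.992×5.22) = e^(−5.178) = 0.005638; e^(−k₂t) = e^(−0.3122) = 0.7319.
C_R = 0.992×4.13/(0.0598−0.992) × (0.005638−0.7319) = (-4.395)×(-0.7262) = 3.192 kmol/m³.
Y_R = C_R/C_{A0} = 3.192/4.13 = 0.773.

0.773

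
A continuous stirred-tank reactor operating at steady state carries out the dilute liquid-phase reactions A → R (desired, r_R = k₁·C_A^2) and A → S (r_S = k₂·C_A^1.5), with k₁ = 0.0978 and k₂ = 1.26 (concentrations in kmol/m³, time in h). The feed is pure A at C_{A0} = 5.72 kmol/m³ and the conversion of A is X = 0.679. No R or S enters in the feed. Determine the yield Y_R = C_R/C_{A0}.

Exit C_A = C_{A0}(1−X) = 5.72×0.321 = 1.836 kmol/m³.
A CSTR operates uniformly at the exit composition, giving r_R = 0.3297 and r_S = 3.135 (each k·C_A^n at C_A = 1.836).
Fraction of consumed A going to R: r_R/(r_R+r_S) = 0.09517.
C_R = 0.09517·C_{A0}·X = 0.09517×5.72×0.679 = 0.370 kmol/m³; Y_R = C_R/C_{A0} = 0.0646.

0.0646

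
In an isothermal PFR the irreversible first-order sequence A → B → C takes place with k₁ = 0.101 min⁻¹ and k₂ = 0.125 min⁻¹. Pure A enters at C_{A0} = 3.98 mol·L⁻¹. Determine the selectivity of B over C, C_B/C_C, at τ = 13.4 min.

0.676

For first-order series with pure A initially, C_B(τ) = k₁C_{A0}/(k₂−k₁)·(e^(−k₁τ) − e^(−k₂τ)).
e^(−k₁τ) = e^(−0.101×13.4) = e^(−1.353) = 0.2584; e^(−k₂τ) = e^(−1.675) = 0.1873.
C_B = 0.101×3.98/(0.125−0.101) × (0.2584−0.1873) = 16.75×0.07105 = 1.190 mol·L⁻¹.
C_A = C_{A0}e^(−k₁τ) = 1.028 mol·L⁻¹, so C_C = C_{A0}−C_A−C_B = 1.762 mol·L⁻¹; C_B/C_C = 0.676.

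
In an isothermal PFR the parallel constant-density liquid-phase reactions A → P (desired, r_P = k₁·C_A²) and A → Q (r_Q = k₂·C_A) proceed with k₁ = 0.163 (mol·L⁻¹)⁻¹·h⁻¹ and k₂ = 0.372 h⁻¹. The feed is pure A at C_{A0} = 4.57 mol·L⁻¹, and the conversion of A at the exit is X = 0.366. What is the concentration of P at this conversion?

C_A = C_{A0}(1−X) = 2.897 mol·L⁻¹.
Along a PFR/batch, dC_Q/dC_A = −r_Q/(r_P+r_Q) = −k₂/(k₂+k₁·C_A).
Integrating from C_{A0} to C_A: C_Q = (0.372/0.163)·ln[(0.372+0.163·4.57)/(0.372+0.163·2.90)] = 2.282·ln(1.117/0.8443) = 0.6387 mol·L⁻¹.
Then C_P = (C_{A0}−C_A) − C_Q = 1.673 − 0.6387 = 1.034 mol·L⁻¹.

1.03 mol·L⁻¹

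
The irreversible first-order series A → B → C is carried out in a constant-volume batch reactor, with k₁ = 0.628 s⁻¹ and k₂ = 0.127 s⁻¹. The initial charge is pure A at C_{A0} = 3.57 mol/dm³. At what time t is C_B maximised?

The intermediate peaks when r₁ = r₂, i.e. k₁e^(−k₁t) = k₂e^(−k₂t), giving t_opt = ln(k₂/k₁)/(k₂−k₁).
= ln(0.127/0.628)/(0.127−0.628) = ln(0.2022)/-0.5010 = -1.598/-0.5010 = 3.19 s.

3.19 s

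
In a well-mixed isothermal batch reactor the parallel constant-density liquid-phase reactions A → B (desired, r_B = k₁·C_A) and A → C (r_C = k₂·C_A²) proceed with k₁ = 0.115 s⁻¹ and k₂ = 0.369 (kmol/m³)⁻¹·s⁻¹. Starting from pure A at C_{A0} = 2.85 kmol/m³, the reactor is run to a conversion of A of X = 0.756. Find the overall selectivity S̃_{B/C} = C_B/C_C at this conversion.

0.198

C_A = C_{A0}(1−X) = 0.6954 kmol/m³.
Along a PFR/batch, dC_B/dC_A = −r_B/(r_B+r_C) = −k₁/(k₁+k₂·C_A).
Integrating from C_{A0} to C_A: C_B = (0.115/0.369)·ln[(0.115+0.369·2.85)/(0.115+0.369·0.695)] = 0.3117·ln(1.167/0.3716) = 0.3566 kmol/m³.
C_C = (C_{A0}−C_A)−C_B = 1.798 kmol/m³; S̃_{B/C} = 0.3566/1.798 = 0.198.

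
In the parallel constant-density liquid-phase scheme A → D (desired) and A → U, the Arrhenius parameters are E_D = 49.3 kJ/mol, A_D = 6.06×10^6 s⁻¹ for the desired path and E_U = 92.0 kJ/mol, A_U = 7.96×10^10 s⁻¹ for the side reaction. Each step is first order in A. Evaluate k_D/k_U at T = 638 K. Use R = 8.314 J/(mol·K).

Since both paths have the same order in A, the concentration cancels and S_{D/U} = k_D/k_U = (A_D/A_U)·exp[(E_U−E_D)/(RT)].
(E_U−E_D)/(RT) = (92.0−49.3)×10³/(8.314×638) = 42700/5304 = 8.050.
k_D/k_U = (6.06×10^6/7.96×10^10)·exp(8.050) = 7.613×10^-5 × 3134 = 0.239.
Since E_D < E_U, lowering the temperature improves selectivity toward D.

0.239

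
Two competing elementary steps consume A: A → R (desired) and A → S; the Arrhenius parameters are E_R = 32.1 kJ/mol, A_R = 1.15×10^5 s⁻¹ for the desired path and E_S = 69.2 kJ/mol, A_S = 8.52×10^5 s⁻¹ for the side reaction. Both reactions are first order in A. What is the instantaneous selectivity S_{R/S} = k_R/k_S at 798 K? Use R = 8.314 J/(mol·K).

Since both paths have the same order in A, the concentration cancels and S_{R/S} = k_R/k_S = (A_R/A_S)·exp[(E_S−E_R)/(RT)].
(E_S−E_R)/(RT) = (69.2−32.1)×10³/(8.314×798) = 37100/6635 = 5.592.
k_R/k_S = (1.15×10^5/8.52×10^5)·exp(5.592) = 0.1350 × 268.3 = 36.2.

36.2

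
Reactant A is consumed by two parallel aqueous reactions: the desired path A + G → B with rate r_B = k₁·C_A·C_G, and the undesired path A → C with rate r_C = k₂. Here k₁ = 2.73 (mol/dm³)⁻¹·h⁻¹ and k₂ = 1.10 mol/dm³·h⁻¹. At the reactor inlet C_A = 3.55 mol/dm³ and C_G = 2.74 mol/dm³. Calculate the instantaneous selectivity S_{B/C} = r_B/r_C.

24.1

S_{B/C} = r_B/r_C = (k₁·C_A·C_G)/(k₂) = (k₁/k₂)·C_A·C_G.
= (2.73×3.550×2.740) / (1.10) = 26.55/1.100 = 24.1.
Since the desired path is higher order in A, keeping C_A high (PFR or concentrated feed) favours B.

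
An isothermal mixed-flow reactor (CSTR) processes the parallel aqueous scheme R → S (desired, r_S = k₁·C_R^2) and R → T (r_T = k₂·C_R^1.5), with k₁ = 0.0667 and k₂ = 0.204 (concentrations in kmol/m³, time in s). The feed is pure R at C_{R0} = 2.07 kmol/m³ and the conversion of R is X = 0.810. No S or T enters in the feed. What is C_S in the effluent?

Exit C_R = C_{R0}(1−X) = 2.07×0.190 = 0.3933 kmol/m³.
A CSTR operates uniformly at the exit composition, giving r_S = 0.01032 and r_T = 0.05032 (each k·C_R^n at C_R = 0.3933).
Fraction of consumed R going to S: r_S/(r_S+r_T) = 0.1702.
C_S = 0.1702·C_{R0}·X = 0.1702×2.07×0.810 = 0.285 kmol/m³.

0.285 kmol/m³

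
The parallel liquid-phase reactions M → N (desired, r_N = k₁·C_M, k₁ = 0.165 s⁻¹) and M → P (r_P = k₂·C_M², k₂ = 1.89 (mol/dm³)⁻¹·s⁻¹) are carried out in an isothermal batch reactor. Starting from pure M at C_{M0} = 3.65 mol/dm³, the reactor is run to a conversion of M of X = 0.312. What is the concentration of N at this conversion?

0.0317 mol/dm³

C_M = C_{M0}(1−X) = 2.511 mol/dm³.
Along a PFR/batch, dC_N/dC_M = −r_N/(r_N+r_P) = −k₁/(k₁+k₂·C_M).
Integrating from C_{M0} to C_M: C_N = (0.165/1.89)·ln[(0.165+1.89·3.65)/(0.165+1.89·2.51)] = 0.08730·ln(7.063/4.911) = 0.03173 mol/dm³.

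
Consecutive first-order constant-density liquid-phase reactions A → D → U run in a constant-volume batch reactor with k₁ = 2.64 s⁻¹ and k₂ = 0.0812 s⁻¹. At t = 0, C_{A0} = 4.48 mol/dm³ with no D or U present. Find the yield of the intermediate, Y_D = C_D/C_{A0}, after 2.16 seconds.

0.862

The intermediate concentration in a first-order A→B→C sequence is C_D = k₁C_{A0}(e^(−k₁t) − e^(−k₂t))/(k₂−k₁).
e^(−k₁t) = e^(−2.64×2.16) = e^(−5.702) = 0.003338; e^(−k₂t) = e^(−0.1754) = 0.8391.
C_D = 2.64×4.48/(0.0812−2.64) × (0.003338−0.8391) = (-4.622)×(-0.8358) = 3.863 mol/dm³.
Y_D = C_D/C_{A0} = 3.863/4.48 = 0.862.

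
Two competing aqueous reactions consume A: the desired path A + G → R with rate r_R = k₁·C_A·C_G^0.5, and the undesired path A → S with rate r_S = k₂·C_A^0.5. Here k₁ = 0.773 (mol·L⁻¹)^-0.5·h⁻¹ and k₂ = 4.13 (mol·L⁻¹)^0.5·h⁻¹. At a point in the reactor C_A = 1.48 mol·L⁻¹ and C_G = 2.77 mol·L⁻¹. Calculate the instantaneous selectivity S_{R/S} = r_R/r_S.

S_{R/S} = r_R/r_S = (k₁·C_A·C_G^0.5)/(k₂·C_A^0.5) = (k₁/k₂)·C_A^0.5·C_G^0.5.
= (0.773×1.480×2.770^0.5) / (4.13×1.480^0.5) = 1.904/5.024 = 0.379.
Since the desired path is higher order in A, keeping C_A high (PFR or concentrated feed) favours R.

0.379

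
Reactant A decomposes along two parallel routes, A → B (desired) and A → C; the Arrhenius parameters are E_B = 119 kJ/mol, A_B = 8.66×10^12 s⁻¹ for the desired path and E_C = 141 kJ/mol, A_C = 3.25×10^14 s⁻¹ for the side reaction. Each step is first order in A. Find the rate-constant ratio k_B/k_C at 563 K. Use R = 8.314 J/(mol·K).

k_B/k_C = (A_B/A_C)·exp[−(E_B−E_C)/(RT)] = (A_B/A_C)·exp[(E_C−E_B)/(RT)].
(E_C−E_B)/(RT) = (141−119)×10³/(8.314×563) = 22000/4681 = 4.700.
k_B/k_C = (8.66×10^12/3.25×10^14)·exp(4.700) = 0.02665 × 110.0 = 2.93.

2.93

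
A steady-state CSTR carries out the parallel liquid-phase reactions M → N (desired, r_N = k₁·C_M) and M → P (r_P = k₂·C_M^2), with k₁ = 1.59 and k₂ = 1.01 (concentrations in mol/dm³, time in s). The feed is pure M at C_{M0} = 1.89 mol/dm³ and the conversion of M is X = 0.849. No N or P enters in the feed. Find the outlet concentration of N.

Exit C_M = C_{M0}(1−X) = 1.89×0.151 = 0.2854 mol/dm³.
Rates in a CSTR are evaluated at the outlet concentration: r_N = 1.59×0.2854 = 0.4538, r_P = 1.01×0.2854^2 = 0.08226.
Fraction of consumed M going to N: r_N/(r_N+r_P) = 0.8465.
C_N = 0.8465·C_{M0}·X = 0.8465×1.89×0.849 = 1.36 mol/dm³.

1.36 mol/dm³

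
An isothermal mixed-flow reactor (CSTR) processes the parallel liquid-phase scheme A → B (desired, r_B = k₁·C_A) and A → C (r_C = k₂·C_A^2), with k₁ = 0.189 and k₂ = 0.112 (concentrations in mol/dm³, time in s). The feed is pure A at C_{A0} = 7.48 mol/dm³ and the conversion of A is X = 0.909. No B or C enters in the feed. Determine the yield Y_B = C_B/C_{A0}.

0.648

Exit C_A = C_{A0}(1−X) = 7.48×0.0910 = 0.6807 mol/dm³.
A CSTR operates uniformly at the exit composition, giving r_B = 0.1286 and r_C = 0.05189 (each k·C_A^n at C_A = 0.6807).
Fraction of consumed A going to B: r_B/(r_B+r_C) = 0.7126.
C_B = 0.7126·C_{A0}·X = 0.7126×7.48×0.909 = 4.85 mol/dm³; Y_B = C_B/C_{A0} = 0.648.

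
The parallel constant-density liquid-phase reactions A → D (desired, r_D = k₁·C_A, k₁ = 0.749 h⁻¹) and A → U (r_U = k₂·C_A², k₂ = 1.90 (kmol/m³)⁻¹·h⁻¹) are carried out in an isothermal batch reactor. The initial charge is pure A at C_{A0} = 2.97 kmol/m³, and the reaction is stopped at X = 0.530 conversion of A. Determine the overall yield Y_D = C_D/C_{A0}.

C_A = C_{A0}(1−X) = 1.396 kmol/m³.
Along a PFR/batch, dC_D/dC_A = −r_D/(r_D+r_U) = −k₁/(k₁+k₂·C_A).
Integrating from C_{A0} to C_A: C_D = (0.749/1.90)·ln[(0.749+1.90·2.97)/(0.749+1.90·1.40)] = 0.3942·ln(6.392/3.401) = 0.2487 kmol/m³.
Y_D = C_D/C_{A0} = 0.2487/2.97 = 0.0837.

0.0837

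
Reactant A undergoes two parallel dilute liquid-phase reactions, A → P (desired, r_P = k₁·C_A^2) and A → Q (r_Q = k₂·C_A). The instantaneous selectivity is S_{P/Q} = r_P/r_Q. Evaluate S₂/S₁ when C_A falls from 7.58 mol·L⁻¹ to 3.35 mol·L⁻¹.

S_{P/Q} = (k₁/k₂)·C_A, so S₂/S₁ = (C_{A,2}/C_{A,1}).
= 3.35/7.58 = 0.442.
Selectivity toward P falls as C_A falls — high-concentration operation is favoured.

0.442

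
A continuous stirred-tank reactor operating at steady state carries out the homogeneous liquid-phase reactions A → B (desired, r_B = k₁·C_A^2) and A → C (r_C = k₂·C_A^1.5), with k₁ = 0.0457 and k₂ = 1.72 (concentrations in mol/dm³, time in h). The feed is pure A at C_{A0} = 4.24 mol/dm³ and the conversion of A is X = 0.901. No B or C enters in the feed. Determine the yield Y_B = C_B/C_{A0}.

Exit C_A = C_{A0}(1−X) = 4.24×0.0990 = 0.4198 mol/dm³.
A CSTR operates uniformly at the exit composition, giving r_B = 0.008052 and r_C = 0.4678 (each k·C_A^n at C_A = 0.4198).
Fraction of consumed A going to B: r_B/(r_B+r_C) = 0.01692.
C_B = 0.01692·C_{A0}·X = 0.01692×4.24×0.901 = 0.0646 mol/dm³; Y_B = C_B/C_{A0} = 0.0152.

0.0152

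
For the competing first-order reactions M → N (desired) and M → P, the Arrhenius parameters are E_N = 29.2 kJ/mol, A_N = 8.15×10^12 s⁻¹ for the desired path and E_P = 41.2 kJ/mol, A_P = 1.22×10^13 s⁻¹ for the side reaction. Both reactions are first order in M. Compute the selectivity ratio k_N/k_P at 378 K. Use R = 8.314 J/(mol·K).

30.4

Since both paths have the same order in M, the concentration cancels and S_{N/P} = k_N/k_P = (A_N/A_P)·exp[(E_P−E_N)/(RT)].
(E_P−E_N)/(RT) = (41.2−29.2)×10³/(8.314×378) = 12000/3143 = 3.818.
k_N/k_P = (8.15×10^12/1.22×10^13)·exp(3.818) = 0.6680 × 45.53 = 30.4.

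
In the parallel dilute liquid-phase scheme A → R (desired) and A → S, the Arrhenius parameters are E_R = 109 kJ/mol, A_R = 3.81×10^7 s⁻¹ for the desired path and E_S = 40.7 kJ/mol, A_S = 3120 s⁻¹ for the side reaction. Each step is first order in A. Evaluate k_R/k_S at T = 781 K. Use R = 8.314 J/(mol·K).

With equal orders, S_{R/S} = k_R/k_S = (A_R/A_S)·exp[(E_S−E_R)/(RT)].
(E_S−E_R)/(RT) = (40.7−109)×10³/(8.314×781) = -68300/6493 = -10.52.
k_R/k_S = (3.81×10^7/3120)·exp(-10.52) = 12212 × 2.703×10^-5 = 0.330.

0.330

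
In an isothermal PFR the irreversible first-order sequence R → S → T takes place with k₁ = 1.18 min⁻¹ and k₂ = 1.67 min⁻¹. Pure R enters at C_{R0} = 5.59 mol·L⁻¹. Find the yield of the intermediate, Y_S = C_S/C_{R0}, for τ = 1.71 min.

For first-order series with pure R initially, C_S(τ) = k₁C_{R0}/(k₂−k₁)·(e^(−k₁τ) − e^(−k₂τ)).
e^(−k₁τ) = e^(−1.18×1.71) = e^(−2.018) = 0.1329; e^(−k₂τ) = e^(−2.856) = 0.05752.
C_S = 1.18×5.59/(1.67−1.18) × (0.1329−0.05752) = 13.46×0.07543 = 1.015 mol·L⁻¹.
Y_S = C_S/C_{R0} = 1.015/5.59 = 0.182.

0.182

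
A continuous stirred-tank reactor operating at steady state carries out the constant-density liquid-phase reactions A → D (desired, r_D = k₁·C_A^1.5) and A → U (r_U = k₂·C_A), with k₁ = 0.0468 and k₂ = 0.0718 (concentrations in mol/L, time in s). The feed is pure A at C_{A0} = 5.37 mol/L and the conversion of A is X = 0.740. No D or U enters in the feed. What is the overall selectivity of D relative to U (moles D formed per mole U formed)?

0.770

Exit C_A = C_{A0}(1−X) = 5.37×0.260 = 1.396 mol/L.
In a CSTR the entire volume is at exit conditions, so r_D = 0.0468×1.396^1.5 = 0.07721 and r_U = 0.0718×1.396 = 0.1002.
Overall selectivity = C_D/C_U = r_Dτ/(r_Uτ) = r_D/r_U = 0.770.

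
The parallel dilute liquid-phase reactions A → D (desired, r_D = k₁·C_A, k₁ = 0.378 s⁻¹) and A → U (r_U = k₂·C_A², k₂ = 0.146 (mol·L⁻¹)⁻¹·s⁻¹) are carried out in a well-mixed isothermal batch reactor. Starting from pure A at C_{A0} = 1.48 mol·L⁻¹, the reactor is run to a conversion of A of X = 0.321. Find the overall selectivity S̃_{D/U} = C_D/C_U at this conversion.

2.09

C_A = C_{A0}(1−X) = 1.005 mol·L⁻¹.
Along a PFR/batch, dC_D/dC_A = −r_D/(r_D+r_U) = −k₁/(k₁+k₂·C_A).
Integrating from C_{A0} to C_A: C_D = (0.378/0.146)·ln[(0.378+0.146·1.48)/(0.378+0.146·1.00)] = 2.589·ln(0.5941/0.5247) = 0.3214 mol·L⁻¹.
C_U = (C_{A0}−C_A)−C_D = 0.1536 mol·L⁻¹; S̃_{D/U} = 0.3214/0.1536 = 2.09.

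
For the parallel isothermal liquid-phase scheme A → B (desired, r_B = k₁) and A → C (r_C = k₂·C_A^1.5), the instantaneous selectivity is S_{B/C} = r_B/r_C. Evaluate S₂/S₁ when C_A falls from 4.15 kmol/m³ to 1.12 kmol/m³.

S_{B/C} = (k₁/k₂)·C_A^-1.5, so S₂/S₁ = (C_{A,2}/C_{A,1})^-1.5.
= (1.12/4.15)^(-1.5) = (0.2699)^(-1.5) = 7.13.
Selectivity toward B rises as C_A falls — low-concentration operation is favoured.

7.13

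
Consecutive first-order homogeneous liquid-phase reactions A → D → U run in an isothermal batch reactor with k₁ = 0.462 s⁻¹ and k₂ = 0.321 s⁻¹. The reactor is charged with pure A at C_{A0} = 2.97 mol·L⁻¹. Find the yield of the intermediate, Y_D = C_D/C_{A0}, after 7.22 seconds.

For first-order series with pure A initially, C_D(t) = k₁C_{A0}/(k₂−k₁)·(e^(−k₁t) − e^(−k₂t)).
e^(−k₁t) = e^(−0.462×7.22) = e^(−3.336) = 0.03559; e^(−k₂t) = e^(−2.318) = 0.09851.
C_D = 0.462×2.97/(0.321−0.462) × (0.03559−0.09851) = (-9.731)×(-0.06292) = 0.6123 mol·L⁻¹.
Y_D = C_D/C_{A0} = 0.6123/2.97 = 0.206.

0.206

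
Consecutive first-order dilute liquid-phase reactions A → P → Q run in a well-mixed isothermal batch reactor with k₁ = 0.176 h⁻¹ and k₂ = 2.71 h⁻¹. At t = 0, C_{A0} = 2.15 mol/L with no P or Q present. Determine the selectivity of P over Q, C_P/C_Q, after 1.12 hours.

The intermediate concentration in a first-order A→B→C sequence is C_P = k₁C_{A0}(e^(−k₁t) − e^(−k₂t))/(k₂−k₁).
e^(−k₁t) = e^(−0.176×1.12) = e^(−0.1971) = 0.8211; e^(−k₂t) = e^(−3.035) = 0.04807.
C_P = 0.176×2.15/(2.71−0.176) × (0.8211−0.04807) = 0.1493×0.7730 = 0.1154 mol/L.
C_A = C_{A0}e^(−k₁t) = 1.765 mol/L, so C_Q = C_{A0}−C_A−C_P = 0.2692 mol/L; C_P/C_Q = 0.429.

0.429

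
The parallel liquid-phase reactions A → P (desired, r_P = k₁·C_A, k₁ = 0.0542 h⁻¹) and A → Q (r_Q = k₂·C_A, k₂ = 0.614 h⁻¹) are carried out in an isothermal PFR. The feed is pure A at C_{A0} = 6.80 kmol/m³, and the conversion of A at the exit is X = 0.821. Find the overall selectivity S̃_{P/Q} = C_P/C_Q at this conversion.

0.0883

C_A = C_{A0}(1−X) = 1.217 kmol/m³.
Both paths are first order in A, so the instantaneous fraction to P is constant: dC_P/d(−C_A) = k₁/(k₁+k₂) = 0.08111.
C_P = 0.08111·(C_{A0}−C_A) = 0.08111×5.583 = 0.453 kmol/m³.
C_Q = (C_{A0}−C_A)−C_P = 5.130 kmol/m³; S̃_{P/Q} = 0.4528/5.130 = 0.0883.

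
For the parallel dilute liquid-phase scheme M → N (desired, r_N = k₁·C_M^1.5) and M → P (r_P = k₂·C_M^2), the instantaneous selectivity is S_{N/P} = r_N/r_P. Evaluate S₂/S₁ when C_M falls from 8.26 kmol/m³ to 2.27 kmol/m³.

S_{N/P} = (k₁/k₂)·C_M^-0.5, so S₂/S₁ = (C_{M,2}/C_{M,1})^-0.5.
= (2.27/8.26)^(-0.5) = (0.2748)^(-0.5) = 1.91.

1.91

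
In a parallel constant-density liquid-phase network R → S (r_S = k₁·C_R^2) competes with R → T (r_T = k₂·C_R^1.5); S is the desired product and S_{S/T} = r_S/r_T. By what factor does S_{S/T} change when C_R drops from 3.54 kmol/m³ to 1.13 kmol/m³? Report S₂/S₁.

0.565

S_{S/T} = (k₁/k₂)·C_R^0.5, so S₂/S₁ = (C_{R,2}/C_{R,1})^0.5.
= (1.13/3.54)^0.5 = (0.3192)^0.5 = 0.565.
Selectivity toward S falls as C_R falls — high-concentration operation is favoured.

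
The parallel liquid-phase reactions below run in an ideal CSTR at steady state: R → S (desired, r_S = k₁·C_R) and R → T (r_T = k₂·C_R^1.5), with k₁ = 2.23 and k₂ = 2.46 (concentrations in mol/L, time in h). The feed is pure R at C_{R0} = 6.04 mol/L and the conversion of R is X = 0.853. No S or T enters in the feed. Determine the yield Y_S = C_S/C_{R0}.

Exit C_R = C_{R0}(1−X) = 6.04×0.147 = 0.8879 mol/L.
In a CSTR the entire volume is at exit conditions, so r_S = 2.23×0.8879 = 1.980 and r_T = 2.46×0.8879^1.5 = 2.058.
Fraction of consumed R going to S: r_S/(r_S+r_T) = 0.4903.
C_S = 0.4903·C_{R0}·X = 0.4903×6.04×0.853 = 2.53 mol/L; Y_S = C_S/C_{R0} = 0.418.

0.418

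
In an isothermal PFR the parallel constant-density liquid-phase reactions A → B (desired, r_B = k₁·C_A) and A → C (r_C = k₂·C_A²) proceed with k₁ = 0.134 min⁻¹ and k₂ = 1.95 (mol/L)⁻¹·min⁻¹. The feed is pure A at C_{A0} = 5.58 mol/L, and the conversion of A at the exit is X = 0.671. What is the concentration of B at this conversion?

C_A = C_{A0}(1−X) = 1.836 mol/L.
Along a PFR/batch, dC_B/dC_A = −r_B/(r_B+r_C) = −k₁/(k₁+k₂·C_A).
Integrating from C_{A0} to C_A: C_B = (0.134/1.95)·ln[(0.134+1.95·5.58)/(0.134+1.95·1.84)] = 0.06872·ln(11.02/3.714) = 0.07471 mol/L.

0.0747 mol/L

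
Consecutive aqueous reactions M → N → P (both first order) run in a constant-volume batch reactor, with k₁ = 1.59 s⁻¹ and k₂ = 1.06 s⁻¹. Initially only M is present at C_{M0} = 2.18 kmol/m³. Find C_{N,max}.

Evaluating C_N at t_opt = ln(k₂/k₁)/(k₂−k₁) gives C_{N,max}/C_{M0} = (k₁/k₂)^[k₂/(k₂−k₁)].
= (1.59/1.06)^(1.06/(1.06−1.59)) = (1.500)^(-2.000) = 0.4444.
C_{N,max} = 0.4444×2.18 = 0.969 kmol/m³.

0.969 kmol/m³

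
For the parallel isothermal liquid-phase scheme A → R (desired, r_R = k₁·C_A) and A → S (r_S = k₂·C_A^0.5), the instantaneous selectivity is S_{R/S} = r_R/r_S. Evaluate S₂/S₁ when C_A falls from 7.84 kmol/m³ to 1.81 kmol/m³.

0.480

S_{R/S} = (k₁/k₂)·C_A^0.5, so S₂/S₁ = (C_{A,2}/C_{A,1})^0.5.
= (1.81/7.84)^0.5 = (0.2309)^0.5 = 0.480.
Selectivity toward R falls as C_A falls — high-concentration operation is favoured.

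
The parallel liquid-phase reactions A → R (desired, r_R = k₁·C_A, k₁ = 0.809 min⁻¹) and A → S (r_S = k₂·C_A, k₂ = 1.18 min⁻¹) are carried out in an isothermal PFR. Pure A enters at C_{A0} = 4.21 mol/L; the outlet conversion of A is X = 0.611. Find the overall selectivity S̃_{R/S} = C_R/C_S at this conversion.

0.686

C_A = C_{A0}(1−X) = 1.638 mol/L.
Both paths are first order in A, so the instantaneous fraction to R is constant: dC_R/d(−C_A) = k₁/(k₁+k₂) = 0.4067.
C_R = 0.4067·(C_{A0}−C_A) = 0.4067×2.572 = 1.05 mol/L.
C_S = (C_{A0}−C_A)−C_R = 1.526 mol/L; S̃_{R/S} = 1.046/1.526 = 0.686.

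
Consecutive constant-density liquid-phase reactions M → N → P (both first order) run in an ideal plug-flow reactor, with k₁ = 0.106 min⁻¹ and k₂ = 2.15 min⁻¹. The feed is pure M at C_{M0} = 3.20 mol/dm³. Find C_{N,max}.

0.135 mol/dm³

For a first-order series the maximum intermediate yield is C_{N,max}/C_{M0} = (k₁/k₂)^[k₂/(k₂−k₁)].
= (0.106/2.15)^(2.15/(2.15−0.106)) = (0.04930)^(1.052) = 0.04218.
C_{N,max} = 0.04218×3.20 = 0.135 mol/dm³.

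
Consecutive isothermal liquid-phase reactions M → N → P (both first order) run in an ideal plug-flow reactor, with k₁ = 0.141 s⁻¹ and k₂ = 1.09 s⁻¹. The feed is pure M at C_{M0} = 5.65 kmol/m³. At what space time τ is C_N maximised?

Setting dC_N/dτ = 0 gives τ_opt = ln(k₂/k₁)/(k₂−k₁).
= ln(1.09/0.141)/(1.09−0.141) = ln(7.730)/0.9490 = 2.045/0.9490 = 2.16 s.

2.16 s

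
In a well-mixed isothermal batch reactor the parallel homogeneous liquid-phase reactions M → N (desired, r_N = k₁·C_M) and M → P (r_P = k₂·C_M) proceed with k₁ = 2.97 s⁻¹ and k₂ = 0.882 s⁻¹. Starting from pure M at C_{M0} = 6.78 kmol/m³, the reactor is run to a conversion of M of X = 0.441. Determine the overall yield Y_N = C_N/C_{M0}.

C_M = C_{M0}(1−X) = 3.790 kmol/m³.
Both paths are first order in M, so the instantaneous fraction to N is constant: dC_N/d(−C_M) = k₁/(k₁+k₂) = 0.7710.
C_N = 0.7710·(C_{M0}−C_M) = 0.7710×2.990 = 2.31 kmol/m³.
Y_N = C_N/C_{M0} = 2.305/6.78 = 0.340.

0.340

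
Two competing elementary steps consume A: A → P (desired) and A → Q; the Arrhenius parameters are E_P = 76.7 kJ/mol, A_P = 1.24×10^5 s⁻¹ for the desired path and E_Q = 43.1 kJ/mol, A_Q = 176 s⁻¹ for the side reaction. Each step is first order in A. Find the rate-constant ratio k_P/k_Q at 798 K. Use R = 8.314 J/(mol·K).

k_P/k_Q = (A_P/A_Q)·exp[−(E_P−E_Q)/(RT)] = (A_P/A_Q)·exp[(E_Q−E_P)/(RT)].
(E_Q−E_P)/(RT) = (43.1−76.7)×10³/(8.314×798) = -33600/6635 = -5.064.
k_P/k_Q = (1.24×10^5/176)·exp(-5.064) = 704.5 × 0.006318 = 4.45.

4.45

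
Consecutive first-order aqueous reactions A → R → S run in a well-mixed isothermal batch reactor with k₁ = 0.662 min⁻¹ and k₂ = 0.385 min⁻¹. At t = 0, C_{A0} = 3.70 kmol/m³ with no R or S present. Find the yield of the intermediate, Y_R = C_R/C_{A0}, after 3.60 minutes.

The intermediate concentration in a first-order A→B→C sequence is C_R = k₁C_{A0}(e^(−k₁t) − e^(−k₂t))/(k₂−k₁).
e^(−k₁t) = e^(−0.662×3.60) = e^(−2.383) = 0.09225; e^(−k₂t) = e^(−1.386) = 0.2501.
C_R = 0.662×3.70/(0.385−0.662) × (0.09225−0.2501) = (-8.843)×(-0.1578) = 1.396 kmol/m³.
Y_R = C_R/C_{A0} = 1.396/3.70 = 0.377.

0.377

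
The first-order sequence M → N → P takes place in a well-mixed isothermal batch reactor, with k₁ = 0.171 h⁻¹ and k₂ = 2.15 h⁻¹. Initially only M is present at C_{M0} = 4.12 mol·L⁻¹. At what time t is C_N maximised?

Setting dC_N/dt = 0 gives t_opt = ln(k₂/k₁)/(k₂−k₁).
= ln(2.15/0.171)/(2.15−0.171) = ln(12.57)/1.979 = 2.532/1.979 = 1.28 h.

1.28 h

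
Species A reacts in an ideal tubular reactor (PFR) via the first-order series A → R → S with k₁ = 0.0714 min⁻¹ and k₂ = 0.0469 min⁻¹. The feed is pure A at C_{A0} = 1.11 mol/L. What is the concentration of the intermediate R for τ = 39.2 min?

0.318 mol/L

Solving the coupled first-order balances gives C_R(τ) = [k₁/(k₂−k₁)]·C_{A0}·(e^(−k₁τ) − e^(−k₂τ)).
e^(−k₁τ) = e^(−0.0714×39.2) = e^(−2.799) = 0.06088; e^(−k₂τ) = e^(−1.838) = 0.1591.
C_R = 0.0714×1.11/(0.0469−0.0714) × (0.06088−0.1591) = (-3.235)×(-0.09818) = 0.3176 mol/L.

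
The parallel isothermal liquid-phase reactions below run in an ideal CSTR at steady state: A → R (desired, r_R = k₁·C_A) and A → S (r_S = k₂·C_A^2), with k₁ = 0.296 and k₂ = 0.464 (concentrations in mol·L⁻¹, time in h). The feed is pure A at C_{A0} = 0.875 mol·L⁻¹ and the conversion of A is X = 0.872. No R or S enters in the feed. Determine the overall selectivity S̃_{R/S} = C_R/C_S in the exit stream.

5.70

Exit C_A = C_{A0}(1−X) = 0.875×0.128 = 0.1120 mol·L⁻¹.
Rates in a CSTR are evaluated at the outlet concentration: r_R = 0.296×0.1120 = 0.03315, r_S = 0.464×0.1120^2 = 0.005820.
Overall selectivity = C_R/C_S = r_Rτ/(r_Sτ) = r_R/r_S = 5.70.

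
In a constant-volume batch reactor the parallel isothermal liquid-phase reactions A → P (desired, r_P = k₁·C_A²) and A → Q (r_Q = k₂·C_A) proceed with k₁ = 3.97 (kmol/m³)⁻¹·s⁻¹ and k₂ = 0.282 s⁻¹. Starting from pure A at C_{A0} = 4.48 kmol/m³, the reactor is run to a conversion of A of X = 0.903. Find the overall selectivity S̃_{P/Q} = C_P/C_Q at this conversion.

C_A = C_{A0}(1−X) = 0.4346 kmol/m³.
Along a PFR/batch, dC_Q/dC_A = −r_Q/(r_P+r_Q) = −k₂/(k₂+k₁·C_A).
Integrating from C_{A0} to C_A: C_Q = (0.282/3.97)·ln[(0.282+3.97·4.48)/(0.282+3.97·0.435)] = 0.07103·ln(18.07/2.007) = 0.1561 kmol/m³.
Then C_P = (C_{A0}−C_A) − C_Q = 4.045 − 0.1561 = 3.889 kmol/m³.
S̃_{P/Q} = C_P/C_Q = 3.889/0.1561 = 24.9.

24.9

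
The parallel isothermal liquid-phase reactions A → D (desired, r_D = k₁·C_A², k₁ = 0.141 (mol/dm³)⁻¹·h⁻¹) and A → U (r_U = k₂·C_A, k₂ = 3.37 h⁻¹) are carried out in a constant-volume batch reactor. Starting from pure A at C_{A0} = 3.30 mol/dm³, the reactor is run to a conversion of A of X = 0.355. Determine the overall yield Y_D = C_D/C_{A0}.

C_A = C_{A0}(1−X) = 2.128 mol/dm³.
Along a PFR/batch, dC_U/dC_A = −r_U/(r_D+r_U) = −k₂/(k₂+k₁·C_A).
Integrating from C_{A0} to C_A: C_U = (3.37/0.141)·ln[(3.37+0.141·3.30)/(3.37+0.141·2.13)] = 23.90·ln(3.835/3.670) = 1.052 mol/dm³.
Then C_D = (C_{A0}−C_A) − C_U = 1.171 − 1.052 = 0.1193 mol/dm³.
Y_D = C_D/C_{A0} = 0.1193/3.30 = 0.0362.

0.0362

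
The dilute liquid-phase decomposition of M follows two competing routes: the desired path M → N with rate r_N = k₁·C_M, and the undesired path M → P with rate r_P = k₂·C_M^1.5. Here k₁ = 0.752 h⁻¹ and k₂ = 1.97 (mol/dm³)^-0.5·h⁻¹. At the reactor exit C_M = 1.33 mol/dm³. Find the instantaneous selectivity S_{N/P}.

0.331

S_{N/P} = r_N/r_P = (k₁·C_M)/(k₂·C_M^1.5) = (k₁/k₂)·C_M^-0.5.
= (0.752×1.330) / (1.97×1.330^1.5) = 1.000/3.022 = 0.331.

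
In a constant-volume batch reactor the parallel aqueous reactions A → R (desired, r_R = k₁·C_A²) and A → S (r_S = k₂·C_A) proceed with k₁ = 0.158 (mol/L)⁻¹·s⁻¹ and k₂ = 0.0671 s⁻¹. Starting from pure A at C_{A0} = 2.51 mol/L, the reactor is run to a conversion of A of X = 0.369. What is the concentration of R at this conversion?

0.765 mol/L

C_A = C_{A0}(1−X) = 1.584 mol/L.
Along a PFR/batch, dC_S/dC_A = −r_S/(r_R+r_S) = −k₂/(k₂+k₁·C_A).
Integrating from C_{A0} to C_A: C_S = (0.0671/0.158)·ln[(0.0671+0.158·2.51)/(0.0671+0.158·1.58)] = 0.4247·ln(0.4637/0.3173) = 0.1610 mol/L.
Then C_R = (C_{A0}−C_A) − C_S = 0.9262 − 0.1610 = 0.7651 mol/L.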